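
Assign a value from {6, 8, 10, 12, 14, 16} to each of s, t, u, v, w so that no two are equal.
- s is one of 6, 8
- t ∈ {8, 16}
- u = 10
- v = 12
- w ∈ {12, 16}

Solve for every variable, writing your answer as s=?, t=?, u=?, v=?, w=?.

u has just one choice, so u = 10.
v's domain is down to {12}, so v = 12. Remove 12 from w.
That leaves w = 16. So t can't be 16.
t's domain is down to {8}, so t = 8. Eliminate 8 elsewhere: s.
That leaves s = 6.

s=6, t=8, u=10, v=12, w=16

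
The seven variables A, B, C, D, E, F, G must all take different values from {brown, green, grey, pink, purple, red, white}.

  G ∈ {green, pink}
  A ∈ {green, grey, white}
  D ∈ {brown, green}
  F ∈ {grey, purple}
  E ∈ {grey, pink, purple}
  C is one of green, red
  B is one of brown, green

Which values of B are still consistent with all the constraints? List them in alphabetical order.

brown, green

The 7 variables together cover exactly {brown, green, grey, pink, purple, red, white} — 7 values for 7 variables — and red appears only in C's list, so C = red.
The 6 still-open variables together cover exactly {brown, green, grey, pink, purple, white} — 6 values for 6 variables — and white appears only in A's list, so A = white.
B and D between them cover only {brown, green} — a naked pair. Remove those values from G.
G must be pink (only option left). Remove pink from E.
No further eliminations apply; B can still be any of brown, green.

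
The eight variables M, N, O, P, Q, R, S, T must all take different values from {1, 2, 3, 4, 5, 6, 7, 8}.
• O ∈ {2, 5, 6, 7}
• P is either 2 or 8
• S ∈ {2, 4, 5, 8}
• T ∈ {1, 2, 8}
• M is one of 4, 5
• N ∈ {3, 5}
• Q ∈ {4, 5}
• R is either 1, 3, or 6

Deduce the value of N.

3

The 8 variables together cover exactly {1, 2, 3, 4, 5, 6, 7, 8} — 8 values for 8 variables — and 7 appears only in O's list, so O = 7.
The 7 still-open variables draw from only 7 values {1, 2, 3, 4, 5, 6, 8}, so each is used; only R can be 6, hence R = 6.
Among the 6 still-open variables, 1 fits only T (and all 6 values in {1, 2, 3, 4, 5, 8} must be used), so T = 1.
Among the 5 still-open variables, 3 fits only N (and all 5 values in {2, 3, 4, 5, 8} must be used), so N = 3.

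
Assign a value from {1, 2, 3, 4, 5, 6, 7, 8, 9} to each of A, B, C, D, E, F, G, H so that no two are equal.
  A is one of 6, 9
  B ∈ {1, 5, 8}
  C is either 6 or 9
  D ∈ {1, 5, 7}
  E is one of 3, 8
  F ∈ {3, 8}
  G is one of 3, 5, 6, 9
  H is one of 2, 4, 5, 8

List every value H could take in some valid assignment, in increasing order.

The 2 variables A and C are confined to {6, 9}, which locks those values in; drop them from G.
E and F between them cover only {3, 8} — a naked pair. Remove those values from B, G, H.
That leaves G = 5. Strike 5 from B, D, H.
B has just one choice, so B = 1. Strike 1 from D.
That leaves D = 7.
No further eliminations apply; H can still be any of 2, 4.

2, 4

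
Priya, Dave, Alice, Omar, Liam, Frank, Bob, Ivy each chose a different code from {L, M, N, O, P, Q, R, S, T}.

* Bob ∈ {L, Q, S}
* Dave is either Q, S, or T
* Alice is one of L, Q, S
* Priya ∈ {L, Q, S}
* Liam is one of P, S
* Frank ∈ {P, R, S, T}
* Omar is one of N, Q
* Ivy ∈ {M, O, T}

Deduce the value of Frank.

R

The 3 variables Priya, Alice, Bob are confined to {L, Q, S}, which locks those values in; drop them from Dave, Omar, Liam, Frank.
That leaves Dave = T. Remove T from Frank, Ivy.
Omar's domain is down to {N}, so Omar = N.
Liam's domain is down to {P}, so Liam = P. Strike P from Frank.
So Frank = R.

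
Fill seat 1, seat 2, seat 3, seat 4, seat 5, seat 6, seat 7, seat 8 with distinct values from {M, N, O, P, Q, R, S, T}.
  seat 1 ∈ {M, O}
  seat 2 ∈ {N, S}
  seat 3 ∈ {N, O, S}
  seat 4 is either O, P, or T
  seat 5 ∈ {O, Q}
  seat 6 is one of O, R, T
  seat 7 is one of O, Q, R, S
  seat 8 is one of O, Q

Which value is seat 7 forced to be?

Among the 8 variables, M fits only seat 1 (and all 8 values in {M, N, O, P, Q, R, S, T} must be used), so seat 1 = M.
The 7 still-open variables together cover exactly {N, O, P, Q, R, S, T} — 7 values for 7 variables — and P appears only in seat 4's list, so seat 4 = P.
The 6 still-open variables draw from only 6 values {N, O, Q, R, S, T}, so each is used; only seat 6 can be T, hence seat 6 = T.
The 5 still-open variables draw from only 5 values {N, O, Q, R, S}, so each is used; only seat 7 can be R, hence seat 7 = R.

R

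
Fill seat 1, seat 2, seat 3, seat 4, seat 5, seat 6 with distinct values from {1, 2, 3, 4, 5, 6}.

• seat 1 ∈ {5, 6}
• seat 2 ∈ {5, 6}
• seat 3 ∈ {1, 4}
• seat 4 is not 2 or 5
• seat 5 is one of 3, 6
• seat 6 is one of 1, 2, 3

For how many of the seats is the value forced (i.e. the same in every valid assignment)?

Among the 6 variables, 2 fits only seat 6 (and all 6 values in {1, 2, 3, 4, 5, 6} must be used), so seat 6 = 2.
seat 1 and seat 2 share exactly the 2 values {5, 6}; by pigeonhole those values go to them, so strike 5, 6 from seat 4, seat 5.
seat 5 must be 3 (only option left). Strike 3 from seat 4.
Determined: seat 5=3, seat 6=2. The other seats each still have more than one consistent value. That makes 2.

2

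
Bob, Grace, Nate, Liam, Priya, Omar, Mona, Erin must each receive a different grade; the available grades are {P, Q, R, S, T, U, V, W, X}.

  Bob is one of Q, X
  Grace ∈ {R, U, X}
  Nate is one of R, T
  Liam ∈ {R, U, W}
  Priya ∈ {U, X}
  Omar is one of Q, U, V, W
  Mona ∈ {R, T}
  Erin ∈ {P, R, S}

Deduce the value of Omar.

Nate and Mona share exactly the 2 values {R, T}; by pigeonhole those values go to them, so strike R, T from Grace, Liam, Erin.
Grace and Priya share exactly the 2 values {U, X}; by pigeonhole those values go to them, so strike U, X from Bob, Liam, Omar.
Bob's domain is down to {Q}, so Bob = Q. Eliminate Q elsewhere: Omar.
Liam must be W (only option left). Strike W from Omar.
So Omar = V.

V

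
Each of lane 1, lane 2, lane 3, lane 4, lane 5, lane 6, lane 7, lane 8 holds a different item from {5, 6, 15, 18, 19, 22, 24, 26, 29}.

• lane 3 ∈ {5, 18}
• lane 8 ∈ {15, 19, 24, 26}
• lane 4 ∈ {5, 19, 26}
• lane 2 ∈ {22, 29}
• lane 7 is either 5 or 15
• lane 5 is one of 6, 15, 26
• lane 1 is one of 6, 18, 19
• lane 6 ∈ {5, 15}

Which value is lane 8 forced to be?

24

lane 6 and lane 7 share exactly the 2 values {5, 15}; by pigeonhole those values go to them, so strike 5, 15 from lane 3, lane 4, lane 5, lane 8.
lane 3's domain is down to {18}, so lane 3 = 18. So lane 1 can't be 18.
lane 1, lane 4, lane 5 share exactly the 3 values {6, 19, 26}; by pigeonhole those values go to them, so strike 6, 19, 26 from lane 8.
So lane 8 = 24.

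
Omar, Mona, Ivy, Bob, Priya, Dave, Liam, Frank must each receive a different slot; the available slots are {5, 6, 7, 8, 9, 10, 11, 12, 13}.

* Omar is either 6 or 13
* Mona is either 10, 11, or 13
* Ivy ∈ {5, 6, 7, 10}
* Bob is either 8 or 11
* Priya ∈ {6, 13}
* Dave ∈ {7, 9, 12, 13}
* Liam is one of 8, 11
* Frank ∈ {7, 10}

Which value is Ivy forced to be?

The 2 variables Omar and Priya are confined to {6, 13}, which locks those values in; drop them from Mona, Ivy, Dave.
Bob and Liam between them cover only {8, 11} — a naked pair. Remove those values from Mona.
That leaves Mona = 10. Eliminate 10 elsewhere: Ivy, Frank.
Frank has just one choice, so Frank = 7. So Ivy, Dave can't be 7.
So Ivy = 5.

5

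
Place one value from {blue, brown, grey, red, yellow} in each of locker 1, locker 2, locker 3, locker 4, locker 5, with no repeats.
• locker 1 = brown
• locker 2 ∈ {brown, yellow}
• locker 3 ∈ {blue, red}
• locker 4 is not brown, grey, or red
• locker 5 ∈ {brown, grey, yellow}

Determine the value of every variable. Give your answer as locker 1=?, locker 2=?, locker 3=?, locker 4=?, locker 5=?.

locker 1=brown, locker 2=yellow, locker 3=red, locker 4=blue, locker 5=grey

locker 1 must be brown (only option left). So locker 2, locker 5 can't be brown.
locker 2's domain is down to {yellow}, so locker 2 = yellow. Strike yellow from locker 4, locker 5.
locker 4's domain is down to {blue}, so locker 4 = blue. Remove blue from locker 3.
That leaves locker 5 = grey.
That leaves locker 3 = red.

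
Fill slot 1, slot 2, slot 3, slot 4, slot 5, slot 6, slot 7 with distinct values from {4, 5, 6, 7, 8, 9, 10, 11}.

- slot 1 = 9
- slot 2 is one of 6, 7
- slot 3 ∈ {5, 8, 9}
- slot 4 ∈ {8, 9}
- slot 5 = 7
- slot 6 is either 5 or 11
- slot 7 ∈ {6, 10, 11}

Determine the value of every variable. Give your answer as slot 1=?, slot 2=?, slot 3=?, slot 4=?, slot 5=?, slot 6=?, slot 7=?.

slot 1 has just one choice, so slot 1 = 9. So slot 3, slot 4 can't be 9.
slot 4 must be 8 (only option left). Eliminate 8 elsewhere: slot 3.
slot 5's domain is down to {7}, so slot 5 = 7. Remove 7 from slot 2.
slot 2 must be 6 (only option left). Eliminate 6 elsewhere: slot 7.
slot 3's domain is down to {5}, so slot 3 = 5. So slot 6 can't be 5.
slot 6 must be 11 (only option left). So slot 7 can't be 11.
slot 7's domain is down to {10}, so slot 7 = 10.

slot 1=9, slot 2=6, slot 3=5, slot 4=8, slot 5=7, slot 6=11, slot 7=10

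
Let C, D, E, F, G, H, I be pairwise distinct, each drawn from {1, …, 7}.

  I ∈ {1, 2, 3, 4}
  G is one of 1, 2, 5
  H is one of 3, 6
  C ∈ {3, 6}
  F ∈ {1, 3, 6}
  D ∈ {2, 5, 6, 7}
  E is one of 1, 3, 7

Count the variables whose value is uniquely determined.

Among the 7 variables, 4 fits only I (and all 7 values in {1, 2, 3, 4, 5, 6, 7} must be used), so I = 4.
The 2 variables C and H are confined to {3, 6}, which locks those values in; drop them from D, E, F.
F's domain is down to {1}, so F = 1. Remove 1 from E, G.
E has just one choice, so E = 7. Strike 7 from D.
Determined: E=7, F=1, I=4. The other variables each still have more than one consistent value. That makes 3.

3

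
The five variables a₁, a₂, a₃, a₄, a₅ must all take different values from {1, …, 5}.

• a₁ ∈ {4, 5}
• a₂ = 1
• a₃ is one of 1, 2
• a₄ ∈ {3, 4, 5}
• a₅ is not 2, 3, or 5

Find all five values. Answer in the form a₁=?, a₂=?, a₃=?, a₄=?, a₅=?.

a₂ must be 1 (only option left). Eliminate 1 elsewhere: a₃, a₅.
a₃'s domain is down to {2}, so a₃ = 2.
a₅'s domain is down to {4}, so a₅ = 4. Strike 4 from a₁, a₄.
a₁ must be 5 (only option left). Strike 5 from a₄.
a₄'s domain is down to {3}, so a₄ = 3.

a₁=5, a₂=1, a₃=2, a₄=3, a₅=4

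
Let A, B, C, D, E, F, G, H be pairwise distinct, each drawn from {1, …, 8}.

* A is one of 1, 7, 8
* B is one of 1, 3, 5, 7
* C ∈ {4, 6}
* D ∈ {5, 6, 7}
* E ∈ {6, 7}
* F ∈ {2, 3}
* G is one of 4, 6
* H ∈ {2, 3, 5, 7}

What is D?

5

The 8 variables draw from only 8 values {1, 2, 3, 4, 5, 6, 7, 8}, so each is used; only A can be 8, hence A = 8.
The 7 still-open variables draw from only 7 values {1, 2, 3, 4, 5, 6, 7}, so each is used; only B can be 1, hence B = 1.
C and G share exactly the 2 values {4, 6}; by pigeonhole those values go to them, so strike 4, 6 from D, E.
E's domain is down to {7}, so E = 7. Eliminate 7 elsewhere: D, H.
So D = 5.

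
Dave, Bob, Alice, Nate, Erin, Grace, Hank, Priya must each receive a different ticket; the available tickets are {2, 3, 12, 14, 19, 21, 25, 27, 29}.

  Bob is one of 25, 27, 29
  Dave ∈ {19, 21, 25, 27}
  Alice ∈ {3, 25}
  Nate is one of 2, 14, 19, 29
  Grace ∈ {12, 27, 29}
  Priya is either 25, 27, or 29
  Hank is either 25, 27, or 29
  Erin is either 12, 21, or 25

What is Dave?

19

Bob, Hank, Priya share exactly the 3 values {25, 27, 29}; by pigeonhole those values go to them, so strike 25, 27, 29 from Dave, Alice, Nate, Erin, Grace.
Alice must be 3 (only option left).
That leaves Grace = 12. Eliminate 12 elsewhere: Erin.
Erin's domain is down to {21}, so Erin = 21. So Dave can't be 21.
So Dave = 19.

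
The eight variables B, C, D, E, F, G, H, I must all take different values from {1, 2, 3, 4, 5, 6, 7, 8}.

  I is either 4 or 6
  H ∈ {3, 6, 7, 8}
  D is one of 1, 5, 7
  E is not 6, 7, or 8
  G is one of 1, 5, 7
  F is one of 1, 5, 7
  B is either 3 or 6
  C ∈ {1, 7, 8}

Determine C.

Among the 8 variables, 2 fits only E (and all 8 values in {1, 2, 3, 4, 5, 6, 7, 8} must be used), so E = 2.
The 7 still-open variables draw from only 7 values {1, 3, 4, 5, 6, 7, 8}, so each is used; only I can be 4, hence I = 4.
D, F, G share exactly the 3 values {1, 5, 7}; by pigeonhole those values go to them, so strike 1, 5, 7 from C, H.
So C = 8.

8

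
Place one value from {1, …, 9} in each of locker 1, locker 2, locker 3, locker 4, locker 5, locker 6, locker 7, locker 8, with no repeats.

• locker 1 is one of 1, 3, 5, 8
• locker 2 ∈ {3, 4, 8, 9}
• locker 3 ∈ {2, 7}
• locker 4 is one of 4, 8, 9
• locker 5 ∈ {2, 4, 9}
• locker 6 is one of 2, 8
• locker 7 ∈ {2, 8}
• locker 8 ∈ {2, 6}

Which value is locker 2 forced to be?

3

The 2 variables locker 6 and locker 7 are confined to {2, 8}, which locks those values in; drop them from locker 1, locker 2, locker 3, locker 4, locker 5, locker 8.
That leaves locker 3 = 7.
locker 8's domain is down to {6}, so locker 8 = 6.
locker 4 and locker 5 between them cover only {4, 9} — a naked pair. Remove those values from locker 2.
So locker 2 = 3.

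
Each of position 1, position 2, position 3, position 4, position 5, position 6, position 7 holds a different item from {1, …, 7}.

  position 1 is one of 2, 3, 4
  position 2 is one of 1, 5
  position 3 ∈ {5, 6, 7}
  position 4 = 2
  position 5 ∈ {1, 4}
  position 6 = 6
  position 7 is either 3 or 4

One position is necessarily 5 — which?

position 4 must be 2 (only option left). Remove 2 from position 1.
position 6's domain is down to {6}, so position 6 = 6. Remove 6 from position 3.
Among the 5 still-open variables, 7 fits only position 3 (and all 5 values in {1, 3, 4, 5, 7} must be used), so position 3 = 7.
The 4 still-open variables draw from only 4 values {1, 3, 4, 5}, so each is used; only position 2 can be 5, hence position 2 = 5.

position 2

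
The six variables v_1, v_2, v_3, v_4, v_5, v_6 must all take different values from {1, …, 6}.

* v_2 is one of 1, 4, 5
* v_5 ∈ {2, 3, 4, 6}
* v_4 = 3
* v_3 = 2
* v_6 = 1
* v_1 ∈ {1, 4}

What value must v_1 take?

4

v_3 has just one choice, so v_3 = 2. Eliminate 2 elsewhere: v_5.
v_4 has just one choice, so v_4 = 3. Strike 3 from v_5.
v_6 has just one choice, so v_6 = 1. Eliminate 1 elsewhere: v_1, v_2.
So v_1 = 4.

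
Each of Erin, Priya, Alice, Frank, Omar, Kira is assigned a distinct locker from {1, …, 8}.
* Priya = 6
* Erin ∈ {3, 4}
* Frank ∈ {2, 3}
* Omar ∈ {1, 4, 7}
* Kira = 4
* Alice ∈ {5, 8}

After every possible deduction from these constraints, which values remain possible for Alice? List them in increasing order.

5, 8

Priya must be 6 (only option left).
Kira's domain is down to {4}, so Kira = 4. Eliminate 4 elsewhere: Erin, Omar.
Erin has just one choice, so Erin = 3. Remove 3 from Frank.
That leaves Frank = 2.
No further eliminations apply; Alice can still be any of 5, 8.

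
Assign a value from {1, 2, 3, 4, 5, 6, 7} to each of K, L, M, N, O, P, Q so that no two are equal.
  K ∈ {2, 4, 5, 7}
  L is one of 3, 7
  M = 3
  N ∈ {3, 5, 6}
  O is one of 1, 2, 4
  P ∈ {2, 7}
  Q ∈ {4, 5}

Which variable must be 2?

P

M's domain is down to {3}, so M = 3. Eliminate 3 elsewhere: L, N.
L must be 7 (only option left). Eliminate 7 elsewhere: K, P.
So 2 goes to P.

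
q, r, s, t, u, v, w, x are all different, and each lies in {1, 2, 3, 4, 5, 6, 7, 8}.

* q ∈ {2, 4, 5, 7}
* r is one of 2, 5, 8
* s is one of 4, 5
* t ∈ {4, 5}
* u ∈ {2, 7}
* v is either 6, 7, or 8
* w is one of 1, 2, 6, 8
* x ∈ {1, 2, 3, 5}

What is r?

Among the 8 variables, 3 fits only x (and all 8 values in {1, 2, 3, 4, 5, 6, 7, 8} must be used), so x = 3.
Among the 7 still-open variables, 1 fits only w (and all 7 values in {1, 2, 4, 5, 6, 7, 8} must be used), so w = 1.
Among the 6 still-open variables, 6 fits only v (and all 6 values in {2, 4, 5, 6, 7, 8} must be used), so v = 6.
The 5 still-open variables draw from only 5 values {2, 4, 5, 7, 8}, so each is used; only r can be 8, hence r = 8.

8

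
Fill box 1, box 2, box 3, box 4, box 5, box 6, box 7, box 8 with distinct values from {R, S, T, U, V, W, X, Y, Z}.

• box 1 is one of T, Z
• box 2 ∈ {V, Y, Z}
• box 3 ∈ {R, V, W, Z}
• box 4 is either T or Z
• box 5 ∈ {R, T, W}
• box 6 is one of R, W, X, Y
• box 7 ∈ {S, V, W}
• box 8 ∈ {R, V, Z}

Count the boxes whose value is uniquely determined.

The 8 variables together cover exactly {R, S, T, V, W, X, Y, Z} — 8 values for 8 variables — and S appears only in box 7's list, so box 7 = S.
The 7 still-open variables draw from only 7 values {R, T, V, W, X, Y, Z}, so each is used; only box 6 can be X, hence box 6 = X.
The 6 still-open variables draw from only 6 values {R, T, V, W, Y, Z}, so each is used; only box 2 can be Y, hence box 2 = Y.
The 2 variables box 1 and box 4 are confined to {T, Z}, which locks those values in; drop them from box 3, box 5, box 8.
Determined: box 2=Y, box 6=X, box 7=S. The other boxes each still have more than one consistent value. That makes 3.

3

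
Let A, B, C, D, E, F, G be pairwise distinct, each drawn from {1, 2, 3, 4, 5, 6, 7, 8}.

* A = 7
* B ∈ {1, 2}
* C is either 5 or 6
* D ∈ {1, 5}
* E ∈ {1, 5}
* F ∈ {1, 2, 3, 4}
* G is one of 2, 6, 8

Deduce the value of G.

8

A has just one choice, so A = 7.
The 2 variables D and E are confined to {1, 5}, which locks those values in; drop them from B, C, F.
B must be 2 (only option left). So F, G can't be 2.
C must be 6 (only option left). Strike 6 from G.
So G = 8.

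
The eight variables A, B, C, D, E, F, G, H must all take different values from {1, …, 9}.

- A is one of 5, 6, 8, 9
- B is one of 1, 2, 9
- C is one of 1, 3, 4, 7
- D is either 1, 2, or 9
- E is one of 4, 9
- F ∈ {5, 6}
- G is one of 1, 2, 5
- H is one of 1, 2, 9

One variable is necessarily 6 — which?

B, D, H share exactly the 3 values {1, 2, 9}; by pigeonhole those values go to them, so strike 1, 2, 9 from A, C, E, G.
E's domain is down to {4}, so E = 4. So C can't be 4.
That leaves G = 5. Eliminate 5 elsewhere: A, F.
So 6 goes to F.

F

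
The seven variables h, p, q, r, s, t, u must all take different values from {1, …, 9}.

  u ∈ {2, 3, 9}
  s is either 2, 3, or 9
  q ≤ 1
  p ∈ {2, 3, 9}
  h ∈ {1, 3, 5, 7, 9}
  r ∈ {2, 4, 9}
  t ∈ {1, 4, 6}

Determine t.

q has just one choice, so q = 1. Eliminate 1 elsewhere: h, t.
p, s, u between them cover only {2, 3, 9} — a naked triple. Remove those values from h, r.
r's domain is down to {4}, so r = 4. Strike 4 from t.
So t = 6.

6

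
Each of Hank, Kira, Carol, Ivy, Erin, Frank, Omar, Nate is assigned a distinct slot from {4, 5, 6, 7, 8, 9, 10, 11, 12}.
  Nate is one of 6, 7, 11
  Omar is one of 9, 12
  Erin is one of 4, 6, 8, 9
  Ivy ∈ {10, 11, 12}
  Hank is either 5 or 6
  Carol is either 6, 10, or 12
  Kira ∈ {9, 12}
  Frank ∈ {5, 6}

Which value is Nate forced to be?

7

The 2 variables Hank and Frank are confined to {5, 6}, which locks those values in; drop them from Carol, Erin, Nate.
Kira and Omar between them cover only {9, 12} — a naked pair. Remove those values from Carol, Ivy, Erin.
Carol has just one choice, so Carol = 10. So Ivy can't be 10.
Ivy's domain is down to {11}, so Ivy = 11. So Nate can't be 11.
So Nate = 7.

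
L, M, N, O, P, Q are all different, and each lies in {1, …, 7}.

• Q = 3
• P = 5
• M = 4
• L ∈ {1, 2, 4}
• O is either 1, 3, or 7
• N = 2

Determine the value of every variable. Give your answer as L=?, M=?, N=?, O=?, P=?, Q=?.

L=1, M=4, N=2, O=7, P=5, Q=3

M must be 4 (only option left). Eliminate 4 elsewhere: L.
That leaves N = 2. Strike 2 from L.
P has just one choice, so P = 5.
Q has just one choice, so Q = 3. Strike 3 from O.
L must be 1 (only option left). Eliminate 1 elsewhere: O.
O has just one choice, so O = 7.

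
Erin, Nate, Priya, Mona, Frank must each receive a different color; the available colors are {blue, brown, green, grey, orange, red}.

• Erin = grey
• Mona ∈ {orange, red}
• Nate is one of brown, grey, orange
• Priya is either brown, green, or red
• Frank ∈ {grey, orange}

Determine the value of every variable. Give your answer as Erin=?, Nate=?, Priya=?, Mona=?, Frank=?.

Erin must be grey (only option left). Eliminate grey elsewhere: Nate, Frank.
That leaves Frank = orange. So Nate, Mona can't be orange.
That leaves Nate = brown. Eliminate brown elsewhere: Priya.
Mona's domain is down to {red}, so Mona = red. Eliminate red elsewhere: Priya.
Priya has just one choice, so Priya = green.

Erin=grey, Nate=brown, Priya=green, Mona=red, Frank=orange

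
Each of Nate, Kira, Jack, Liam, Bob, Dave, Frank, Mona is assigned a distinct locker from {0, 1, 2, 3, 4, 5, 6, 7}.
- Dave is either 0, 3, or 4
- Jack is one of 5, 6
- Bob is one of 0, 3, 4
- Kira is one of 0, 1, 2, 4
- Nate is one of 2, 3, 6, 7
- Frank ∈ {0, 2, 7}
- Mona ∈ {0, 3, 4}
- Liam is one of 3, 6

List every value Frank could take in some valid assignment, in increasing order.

Among the 8 variables, 1 fits only Kira (and all 8 values in {0, 1, 2, 3, 4, 5, 6, 7} must be used), so Kira = 1.
Among the 7 still-open variables, 5 fits only Jack (and all 7 values in {0, 2, 3, 4, 5, 6, 7} must be used), so Jack = 5.
Bob, Dave, Mona between them cover only {0, 3, 4} — a naked triple. Remove those values from Nate, Liam, Frank.
That leaves Liam = 6. Strike 6 from Nate.
No further eliminations apply; Frank can still be any of 2, 7.

2, 7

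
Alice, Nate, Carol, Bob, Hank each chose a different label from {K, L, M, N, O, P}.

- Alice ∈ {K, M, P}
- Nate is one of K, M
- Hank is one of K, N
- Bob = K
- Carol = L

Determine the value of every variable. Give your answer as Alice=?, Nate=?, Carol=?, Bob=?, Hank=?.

Carol must be L (only option left).
Bob must be K (only option left). So Alice, Nate, Hank can't be K.
Hank's domain is down to {N}, so Hank = N.
That leaves Nate = M. So Alice can't be M.
Alice must be P (only option left).

Alice=P, Nate=M, Carol=L, Bob=K, Hank=N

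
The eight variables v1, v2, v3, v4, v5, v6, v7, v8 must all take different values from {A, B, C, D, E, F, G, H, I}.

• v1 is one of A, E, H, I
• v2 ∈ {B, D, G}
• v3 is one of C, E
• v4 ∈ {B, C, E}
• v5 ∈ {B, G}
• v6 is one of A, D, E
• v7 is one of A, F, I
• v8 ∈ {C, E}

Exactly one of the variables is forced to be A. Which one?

v6

The 2 variables v3 and v8 are confined to {C, E}, which locks those values in; drop them from v1, v4, v6.
v4's domain is down to {B}, so v4 = B. Remove B from v2, v5.
That leaves v5 = G. Remove G from v2.
That leaves v2 = D. Strike D from v6.
So A goes to v6.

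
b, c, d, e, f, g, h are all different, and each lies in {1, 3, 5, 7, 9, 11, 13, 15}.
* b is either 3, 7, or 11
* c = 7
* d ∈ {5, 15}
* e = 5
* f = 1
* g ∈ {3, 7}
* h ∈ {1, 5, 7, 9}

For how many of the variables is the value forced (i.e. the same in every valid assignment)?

c's domain is down to {7}, so c = 7. So b, g, h can't be 7.
e must be 5 (only option left). Remove 5 from d, h.
That leaves f = 1. Remove 1 from h.
g must be 3 (only option left). Strike 3 from b.
That leaves h = 9.
b must be 11 (only option left).
d must be 15 (only option left).
Every variable is fixed: b=11, c=7, d=15, e=5, f=1, g=3, h=9. That makes 7.

7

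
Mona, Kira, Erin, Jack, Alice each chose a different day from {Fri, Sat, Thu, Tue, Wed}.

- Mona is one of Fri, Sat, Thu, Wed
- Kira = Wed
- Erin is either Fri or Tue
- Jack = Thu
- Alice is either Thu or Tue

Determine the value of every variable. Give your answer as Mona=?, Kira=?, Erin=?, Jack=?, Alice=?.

Kira's domain is down to {Wed}, so Kira = Wed. Remove Wed from Mona.
Jack has just one choice, so Jack = Thu. So Mona, Alice can't be Thu.
Alice must be Tue (only option left). Remove Tue from Erin.
That leaves Erin = Fri. So Mona can't be Fri.
That leaves Mona = Sat.

Mona=Sat, Kira=Wed, Erin=Fri, Jack=Thu, Alice=Tue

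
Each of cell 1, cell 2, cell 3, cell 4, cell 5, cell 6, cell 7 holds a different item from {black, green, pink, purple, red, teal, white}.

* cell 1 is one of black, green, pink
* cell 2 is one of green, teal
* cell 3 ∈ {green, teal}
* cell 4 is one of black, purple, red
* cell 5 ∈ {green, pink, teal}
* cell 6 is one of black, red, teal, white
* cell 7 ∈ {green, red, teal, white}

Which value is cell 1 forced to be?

Among the 7 variables, purple fits only cell 4 (and all 7 values in {black, green, pink, purple, red, teal, white} must be used), so cell 4 = purple.
cell 2 and cell 3 share exactly the 2 values {green, teal}; by pigeonhole those values go to them, so strike green, teal from cell 1, cell 5, cell 6, cell 7.
cell 5's domain is down to {pink}, so cell 5 = pink. Strike pink from cell 1.
So cell 1 = black.

black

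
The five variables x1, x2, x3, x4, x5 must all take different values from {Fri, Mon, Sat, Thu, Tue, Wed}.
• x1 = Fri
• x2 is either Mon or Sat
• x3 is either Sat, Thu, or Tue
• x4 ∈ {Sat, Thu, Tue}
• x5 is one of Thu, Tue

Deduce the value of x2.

x1 must be Fri (only option left).
The 4 still-open variables together cover exactly {Mon, Sat, Thu, Tue} — 4 values for 4 variables — and Mon appears only in x2's list, so x2 = Mon.

Mon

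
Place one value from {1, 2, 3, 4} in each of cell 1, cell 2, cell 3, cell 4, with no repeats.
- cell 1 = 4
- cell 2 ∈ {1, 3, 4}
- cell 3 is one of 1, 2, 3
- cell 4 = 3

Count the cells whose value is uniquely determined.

4

cell 1's domain is down to {4}, so cell 1 = 4. Remove 4 from cell 2.
That leaves cell 4 = 3. Eliminate 3 elsewhere: cell 2, cell 3.
That leaves cell 2 = 1. Strike 1 from cell 3.
cell 3 has just one choice, so cell 3 = 2.
Every cell is fixed: cell 1=4, cell 2=1, cell 3=2, cell 4=3. That makes 4.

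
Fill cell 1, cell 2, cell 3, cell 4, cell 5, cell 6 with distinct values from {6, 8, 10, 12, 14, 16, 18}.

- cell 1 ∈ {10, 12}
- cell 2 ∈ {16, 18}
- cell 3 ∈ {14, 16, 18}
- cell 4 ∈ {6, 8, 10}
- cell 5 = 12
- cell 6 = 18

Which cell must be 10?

cell 5's domain is down to {12}, so cell 5 = 12. Remove 12 from cell 1.
So 10 goes to cell 1.

cell 1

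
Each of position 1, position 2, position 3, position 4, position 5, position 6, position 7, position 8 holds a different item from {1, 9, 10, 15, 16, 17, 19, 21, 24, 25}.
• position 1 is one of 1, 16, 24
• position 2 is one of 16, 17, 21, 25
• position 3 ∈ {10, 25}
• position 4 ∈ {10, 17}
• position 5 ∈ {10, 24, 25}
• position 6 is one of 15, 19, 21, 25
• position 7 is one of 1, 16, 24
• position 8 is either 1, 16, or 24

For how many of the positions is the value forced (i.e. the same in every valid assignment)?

The 3 variables position 1, position 7, position 8 are confined to {1, 16, 24}, which locks those values in; drop them from position 2, position 5.
The 2 variables position 3 and position 5 are confined to {10, 25}, which locks those values in; drop them from position 2, position 4, position 6.
position 4's domain is down to {17}, so position 4 = 17. So position 2 can't be 17.
position 2 has just one choice, so position 2 = 21. Strike 21 from position 6.
Determined: position 2=21, position 4=17. The other positions each still have more than one consistent value. That makes 2.

2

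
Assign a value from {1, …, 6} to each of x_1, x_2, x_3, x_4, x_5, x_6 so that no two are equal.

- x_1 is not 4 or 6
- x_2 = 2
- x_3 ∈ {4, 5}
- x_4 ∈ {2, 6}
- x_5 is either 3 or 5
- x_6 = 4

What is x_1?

1

x_2's domain is down to {2}, so x_2 = 2. Eliminate 2 elsewhere: x_1, x_4.
x_4 has just one choice, so x_4 = 6.
x_6's domain is down to {4}, so x_6 = 4. So x_3 can't be 4.
That leaves x_3 = 5. Eliminate 5 elsewhere: x_1, x_5.
x_5 must be 3 (only option left). Eliminate 3 elsewhere: x_1.
So x_1 = 1.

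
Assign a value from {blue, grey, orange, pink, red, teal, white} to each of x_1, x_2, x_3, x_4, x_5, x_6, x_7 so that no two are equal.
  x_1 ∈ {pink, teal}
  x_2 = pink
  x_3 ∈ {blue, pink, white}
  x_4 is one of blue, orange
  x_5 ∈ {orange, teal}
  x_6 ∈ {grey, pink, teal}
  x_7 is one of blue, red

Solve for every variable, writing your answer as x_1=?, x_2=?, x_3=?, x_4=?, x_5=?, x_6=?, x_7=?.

x_2 has just one choice, so x_2 = pink. Remove pink from x_1, x_3, x_6.
x_1 must be teal (only option left). Eliminate teal elsewhere: x_5, x_6.
That leaves x_5 = orange. Remove orange from x_4.
x_6 has just one choice, so x_6 = grey.
That leaves x_4 = blue. So x_3, x_7 can't be blue.
x_7 must be red (only option left).
x_3 has just one choice, so x_3 = white.

x_1=teal, x_2=pink, x_3=white, x_4=blue, x_5=orange, x_6=grey, x_7=red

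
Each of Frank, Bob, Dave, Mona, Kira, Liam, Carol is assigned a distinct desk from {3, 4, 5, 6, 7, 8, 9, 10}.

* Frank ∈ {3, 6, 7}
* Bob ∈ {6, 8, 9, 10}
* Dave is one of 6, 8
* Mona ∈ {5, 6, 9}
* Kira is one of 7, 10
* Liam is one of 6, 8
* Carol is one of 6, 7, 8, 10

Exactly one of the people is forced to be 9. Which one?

Among the 7 variables, 3 fits only Frank (and all 7 values in {3, 5, 6, 7, 8, 9, 10} must be used), so Frank = 3.
The 6 still-open variables together cover exactly {5, 6, 7, 8, 9, 10} — 6 values for 6 variables — and 5 appears only in Mona's list, so Mona = 5.
The 5 still-open variables draw from only 5 values {6, 7, 8, 9, 10}, so each is used; only Bob can be 9, hence Bob = 9.

Bob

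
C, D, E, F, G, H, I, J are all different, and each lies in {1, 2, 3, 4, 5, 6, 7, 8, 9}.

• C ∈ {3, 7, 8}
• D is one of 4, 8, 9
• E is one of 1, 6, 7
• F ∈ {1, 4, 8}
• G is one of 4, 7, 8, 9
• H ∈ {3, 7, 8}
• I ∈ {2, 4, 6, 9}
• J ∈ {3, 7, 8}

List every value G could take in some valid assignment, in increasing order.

4, 9

The 8 variables draw from only 8 values {1, 2, 3, 4, 6, 7, 8, 9}, so each is used; only I can be 2, hence I = 2.
The 7 still-open variables draw from only 7 values {1, 3, 4, 6, 7, 8, 9}, so each is used; only E can be 6, hence E = 6.
The 6 still-open variables together cover exactly {1, 3, 4, 7, 8, 9} — 6 values for 6 variables — and 1 appears only in F's list, so F = 1.
C, H, J between them cover only {3, 7, 8} — a naked triple. Remove those values from D, G.
No further eliminations apply; G can still be any of 4, 9.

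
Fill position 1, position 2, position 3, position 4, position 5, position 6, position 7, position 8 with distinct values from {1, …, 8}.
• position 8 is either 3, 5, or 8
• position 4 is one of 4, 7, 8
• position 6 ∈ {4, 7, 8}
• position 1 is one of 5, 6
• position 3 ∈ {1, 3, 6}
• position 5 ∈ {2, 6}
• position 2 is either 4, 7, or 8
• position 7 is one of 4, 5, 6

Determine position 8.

The 8 variables together cover exactly {1, 2, 3, 4, 5, 6, 7, 8} — 8 values for 8 variables — and 1 appears only in position 3's list, so position 3 = 1.
Among the 7 still-open variables, 2 fits only position 5 (and all 7 values in {2, 3, 4, 5, 6, 7, 8} must be used), so position 5 = 2.
The 6 still-open variables together cover exactly {3, 4, 5, 6, 7, 8} — 6 values for 6 variables — and 3 appears only in position 8's list, so position 8 = 3.

3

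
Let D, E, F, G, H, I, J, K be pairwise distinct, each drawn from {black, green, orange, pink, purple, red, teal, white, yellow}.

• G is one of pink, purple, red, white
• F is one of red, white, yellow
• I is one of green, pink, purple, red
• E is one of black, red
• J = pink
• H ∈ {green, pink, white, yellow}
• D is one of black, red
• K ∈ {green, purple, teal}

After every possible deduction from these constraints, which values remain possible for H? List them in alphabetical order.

J has just one choice, so J = pink. Strike pink from G, H, I.
The 7 still-open variables together cover exactly {black, green, purple, red, teal, white, yellow} — 7 values for 7 variables — and teal appears only in K's list, so K = teal.
The 2 variables D and E are confined to {black, red}, which locks those values in; drop them from F, G, I.
No further eliminations apply; H can still be any of green, white, yellow.

green, white, yellow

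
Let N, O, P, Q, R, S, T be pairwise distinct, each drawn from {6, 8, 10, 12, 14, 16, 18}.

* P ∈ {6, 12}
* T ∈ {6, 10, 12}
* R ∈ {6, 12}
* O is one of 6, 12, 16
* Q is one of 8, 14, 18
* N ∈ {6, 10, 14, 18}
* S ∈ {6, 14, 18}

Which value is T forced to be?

Among the 7 variables, 8 fits only Q (and all 7 values in {6, 8, 10, 12, 14, 16, 18} must be used), so Q = 8.
The 6 still-open variables draw from only 6 values {6, 10, 12, 14, 16, 18}, so each is used; only O can be 16, hence O = 16.
P and R between them cover only {6, 12} — a naked pair. Remove those values from N, S, T.
So T = 10.

10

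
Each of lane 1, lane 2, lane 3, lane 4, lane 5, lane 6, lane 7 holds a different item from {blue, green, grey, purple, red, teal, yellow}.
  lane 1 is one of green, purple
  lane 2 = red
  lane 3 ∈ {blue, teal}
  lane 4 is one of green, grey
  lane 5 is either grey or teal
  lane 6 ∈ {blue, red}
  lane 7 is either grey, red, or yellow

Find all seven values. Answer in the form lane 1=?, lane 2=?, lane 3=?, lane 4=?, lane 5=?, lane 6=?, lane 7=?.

lane 2 must be red (only option left). Strike red from lane 6, lane 7.
That leaves lane 6 = blue. So lane 3 can't be blue.
lane 3 must be teal (only option left). Remove teal from lane 5.
That leaves lane 5 = grey. Eliminate grey elsewhere: lane 4, lane 7.
That leaves lane 7 = yellow.
lane 4 has just one choice, so lane 4 = green. So lane 1 can't be green.
lane 1's domain is down to {purple}, so lane 1 = purple.

lane 1=purple, lane 2=red, lane 3=teal, lane 4=green, lane 5=grey, lane 6=blue, lane 7=yellow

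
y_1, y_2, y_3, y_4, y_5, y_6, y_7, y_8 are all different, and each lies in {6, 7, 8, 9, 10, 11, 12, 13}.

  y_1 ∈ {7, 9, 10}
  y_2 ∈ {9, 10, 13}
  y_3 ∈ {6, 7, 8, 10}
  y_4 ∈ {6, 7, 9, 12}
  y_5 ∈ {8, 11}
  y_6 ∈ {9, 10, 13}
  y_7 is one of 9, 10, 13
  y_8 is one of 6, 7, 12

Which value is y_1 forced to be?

Among the 8 variables, 11 fits only y_5 (and all 8 values in {6, 7, 8, 9, 10, 11, 12, 13} must be used), so y_5 = 11.
Among the 7 still-open variables, 8 fits only y_3 (and all 7 values in {6, 7, 8, 9, 10, 12, 13} must be used), so y_3 = 8.
The 3 variables y_2, y_6, y_7 are confined to {9, 10, 13}, which locks those values in; drop them from y_1, y_4.
So y_1 = 7.

7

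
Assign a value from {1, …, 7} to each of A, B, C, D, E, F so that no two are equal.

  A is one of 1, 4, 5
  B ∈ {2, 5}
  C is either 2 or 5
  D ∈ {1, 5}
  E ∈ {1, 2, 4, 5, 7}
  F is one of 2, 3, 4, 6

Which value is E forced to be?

B and C share exactly the 2 values {2, 5}; by pigeonhole those values go to them, so strike 2, 5 from A, D, E, F.
D must be 1 (only option left). Strike 1 from A, E.
A must be 4 (only option left). So E, F can't be 4.
So E = 7.

7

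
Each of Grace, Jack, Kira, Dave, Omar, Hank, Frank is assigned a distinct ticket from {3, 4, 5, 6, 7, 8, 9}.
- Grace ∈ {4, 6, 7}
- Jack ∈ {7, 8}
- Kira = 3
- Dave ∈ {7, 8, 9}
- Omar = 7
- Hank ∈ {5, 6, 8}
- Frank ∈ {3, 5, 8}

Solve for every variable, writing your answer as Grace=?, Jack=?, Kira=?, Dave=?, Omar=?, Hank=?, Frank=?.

Grace=4, Jack=8, Kira=3, Dave=9, Omar=7, Hank=6, Frank=5

Kira's domain is down to {3}, so Kira = 3. Strike 3 from Frank.
That leaves Omar = 7. Remove 7 from Grace, Jack, Dave.
Jack has just one choice, so Jack = 8. Eliminate 8 elsewhere: Dave, Hank, Frank.
Dave has just one choice, so Dave = 9.
Frank's domain is down to {5}, so Frank = 5. Remove 5 from Hank.
Hank must be 6 (only option left). Remove 6 from Grace.
Grace has just one choice, so Grace = 4.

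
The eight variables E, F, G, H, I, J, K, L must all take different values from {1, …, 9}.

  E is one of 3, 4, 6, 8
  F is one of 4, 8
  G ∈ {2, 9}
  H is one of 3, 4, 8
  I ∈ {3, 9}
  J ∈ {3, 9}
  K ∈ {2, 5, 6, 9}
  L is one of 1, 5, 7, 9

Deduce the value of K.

I and J between them cover only {3, 9} — a naked pair. Remove those values from E, G, H, K, L.
G's domain is down to {2}, so G = 2. Remove 2 from K.
The 2 variables F and H are confined to {4, 8}, which locks those values in; drop them from E.
E must be 6 (only option left). Eliminate 6 elsewhere: K.
So K = 5.

5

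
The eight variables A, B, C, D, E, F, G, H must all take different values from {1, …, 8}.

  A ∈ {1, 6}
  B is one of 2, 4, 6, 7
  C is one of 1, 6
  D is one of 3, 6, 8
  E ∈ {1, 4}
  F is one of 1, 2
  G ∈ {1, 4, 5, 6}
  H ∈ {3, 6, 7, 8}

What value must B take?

7

Among the 8 variables, 5 fits only G (and all 8 values in {1, 2, 3, 4, 5, 6, 7, 8} must be used), so G = 5.
A and C between them cover only {1, 6} — a naked pair. Remove those values from B, D, E, F, H.
That leaves E = 4. Remove 4 from B.
F has just one choice, so F = 2. Eliminate 2 elsewhere: B.
So B = 7.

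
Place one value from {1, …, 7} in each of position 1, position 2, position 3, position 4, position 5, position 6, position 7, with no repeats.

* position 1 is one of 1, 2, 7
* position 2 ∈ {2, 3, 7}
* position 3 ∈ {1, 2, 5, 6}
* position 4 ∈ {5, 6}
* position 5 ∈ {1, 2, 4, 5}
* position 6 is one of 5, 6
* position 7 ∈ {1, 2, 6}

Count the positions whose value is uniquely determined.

The 7 variables together cover exactly {1, 2, 3, 4, 5, 6, 7} — 7 values for 7 variables — and 3 appears only in position 2's list, so position 2 = 3.
Among the 6 still-open variables, 4 fits only position 5 (and all 6 values in {1, 2, 4, 5, 6, 7} must be used), so position 5 = 4.
Among the 5 still-open variables, 7 fits only position 1 (and all 5 values in {1, 2, 5, 6, 7} must be used), so position 1 = 7.
The 2 variables position 4 and position 6 are confined to {5, 6}, which locks those values in; drop them from position 3, position 7.
Determined: position 1=7, position 2=3, position 5=4. The other positions each still have more than one consistent value. That makes 3.

3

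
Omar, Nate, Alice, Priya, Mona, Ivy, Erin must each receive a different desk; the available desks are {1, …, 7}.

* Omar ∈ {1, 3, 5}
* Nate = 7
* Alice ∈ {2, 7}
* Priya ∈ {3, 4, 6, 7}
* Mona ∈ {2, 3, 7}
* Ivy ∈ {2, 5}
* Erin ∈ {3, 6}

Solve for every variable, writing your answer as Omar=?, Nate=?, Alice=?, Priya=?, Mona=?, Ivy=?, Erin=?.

Nate has just one choice, so Nate = 7. Eliminate 7 elsewhere: Alice, Priya, Mona.
That leaves Alice = 2. Eliminate 2 elsewhere: Mona, Ivy.
Mona has just one choice, so Mona = 3. Strike 3 from Omar, Priya, Erin.
Ivy's domain is down to {5}, so Ivy = 5. So Omar can't be 5.
Erin must be 6 (only option left). So Priya can't be 6.
Omar must be 1 (only option left).
That leaves Priya = 4.

Omar=1, Nate=7, Alice=2, Priya=4, Mona=3, Ivy=5, Erin=6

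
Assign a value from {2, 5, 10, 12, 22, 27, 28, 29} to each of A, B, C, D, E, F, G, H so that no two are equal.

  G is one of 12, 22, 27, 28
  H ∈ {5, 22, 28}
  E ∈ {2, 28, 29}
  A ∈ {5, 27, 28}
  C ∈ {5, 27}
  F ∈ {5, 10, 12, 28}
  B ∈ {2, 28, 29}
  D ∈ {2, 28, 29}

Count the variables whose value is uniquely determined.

3

The 8 variables together cover exactly {2, 5, 10, 12, 22, 27, 28, 29} — 8 values for 8 variables — and 10 appears only in F's list, so F = 10.
The 7 still-open variables together cover exactly {2, 5, 12, 22, 27, 28, 29} — 7 values for 7 variables — and 12 appears only in G's list, so G = 12.
The 6 still-open variables draw from only 6 values {2, 5, 22, 27, 28, 29}, so each is used; only H can be 22, hence H = 22.
B, D, E share exactly the 3 values {2, 28, 29}; by pigeonhole those values go to them, so strike 2, 28, 29 from A.
Determined: F=10, G=12, H=22. The other variables each still have more than one consistent value. That makes 3.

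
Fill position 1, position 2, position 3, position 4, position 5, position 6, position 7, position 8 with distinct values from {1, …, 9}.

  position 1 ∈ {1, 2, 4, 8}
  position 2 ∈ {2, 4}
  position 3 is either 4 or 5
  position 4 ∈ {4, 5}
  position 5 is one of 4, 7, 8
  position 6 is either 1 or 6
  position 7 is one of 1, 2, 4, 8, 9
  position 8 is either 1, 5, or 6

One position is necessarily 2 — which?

Among the 8 variables, 7 fits only position 5 (and all 8 values in {1, 2, 4, 5, 6, 7, 8, 9} must be used), so position 5 = 7.
The 7 still-open variables together cover exactly {1, 2, 4, 5, 6, 8, 9} — 7 values for 7 variables — and 9 appears only in position 7's list, so position 7 = 9.
The 6 still-open variables together cover exactly {1, 2, 4, 5, 6, 8} — 6 values for 6 variables — and 8 appears only in position 1's list, so position 1 = 8.
The 5 still-open variables together cover exactly {1, 2, 4, 5, 6} — 5 values for 5 variables — and 2 appears only in position 2's list, so position 2 = 2.

position 2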